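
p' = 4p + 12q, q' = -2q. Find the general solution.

Coefficient matrix A = [[4, 12], [0, -2]].
Characteristic polynomial det(A - λI) = λ^2 - 2λ - 8 = 0.
Eigenvalues λ = -2, 4.
For λ=-2: (A-λI) row 1 is [6, 12], so an eigenvector is (2, -1).
For λ=4: (A-λI) row 1 is [0, 12], so an eigenvector is (1, 0).
General solution: K_1e^(-2t)(2,-1) + K_2e^(4t)(1,0).

p(t) = 2K_1e^(-2t) + K_2e^(4t), q(t) = -K_1e^(-2t)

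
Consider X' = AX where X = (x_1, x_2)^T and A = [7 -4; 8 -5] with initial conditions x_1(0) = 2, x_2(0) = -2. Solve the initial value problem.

Coefficient matrix A = [[7, -4], [8, -5]].
Characteristic polynomial det(A - λI) = λ^2 - 2λ - 3 = 0.
Eigenvalues λ = -1, 3.
For λ=-1: (A-λI) row 1 is [8, -4], so an eigenvector is (1, 2).
For λ=3: (A-λI) row 1 is [4, -4], so an eigenvector is (-1, -1).
General solution: C_1e^(-t)(1,2) + C_2e^(3t)(-1,-1).
Applying x_1(0)=2, x_2(0)=-2 gives C_1=-4, C_2=-6.

x_1(t) = 6e^(3t) - 4e^(-t), x_2(t) = 6e^(3t) - 8e^(-t)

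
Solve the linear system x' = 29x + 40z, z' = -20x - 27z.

Coefficient matrix A = [[29, 40], [-20, -27]].
Characteristic polynomial det(A - λI) = λ^2 - 2λ + 17 = 0.
Eigenvalues λ = 1 ± 4i (complex conjugate pair).
For λ=1+4i: an eigenvector is (3,-2) - i(1,-1) = (3 - i, -2 + i).
A real fundamental pair from Re and Im of e^((1+4i)t)v: X_1 = e^(t)(cos(4t)·(3,-2) + sin(4t)·(1,-1)), X_2 = e^(t)(sin(4t)·(3,-2) - cos(4t)·(1,-1)).
General solution: c_1X_1 + c_2X_2.

x(t) = c_1e^(t)sin(4t) + 3c_1e^(t)cos(4t) + 3c_2e^(t)sin(4t) - c_2e^(t)cos(4t), z(t) = -c_1e^(t)sin(4t) - 2c_1e^(t)cos(4t) - 2c_2e^(t)sin(4t) + c_2e^(t)cos(4t)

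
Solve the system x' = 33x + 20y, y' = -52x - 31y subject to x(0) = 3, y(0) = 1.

x(t) = 29e^(t)sin(4t) + 3e^(t)cos(4t), y(t) = -47e^(t)sin(4t) + e^(t)cos(4t)

Coefficient matrix A = [[33, 20], [-52, -31]].
Characteristic polynomial det(A - λI) = λ^2 - 2λ + 17 = 0.
Eigenvalues λ = 1 ± 4i (complex conjugate pair).
For λ=1+4i: an eigenvector is (2,-3) - i(1,-2) = (2 - i, -3 + 2i).
A real fundamental pair from Re and Im of e^((1+4i)t)v: X_1 = e^(t)(cos(4t)·(2,-3) + sin(4t)·(1,-2)), X_2 = e^(t)(sin(4t)·(2,-3) - cos(4t)·(1,-2)).
General solution: K_1X_1 + K_2X_2.
Applying x(0)=3, y(0)=1 gives K_1=7, K_2=11.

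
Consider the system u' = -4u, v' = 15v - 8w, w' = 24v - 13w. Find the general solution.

u(t) = K_2e^(-4t), v(t) = K_1e^(-t) - 2K_3e^(3t), w(t) = 2K_1e^(-t) - 3K_3e^(3t)

Coefficient matrix A = [[-4, 0, 0], [0, 15, -8], [0, 24, -13]].
det(A - λI) = 0 gives eigenvalues λ = -1, -4, 3.
For λ=-1: eigenvector (0,1,2).
For λ=-4: eigenvector (1,0,0).
For λ=3: eigenvector (0,-2,-3).
General solution: K_1e^(-t)(0,1,2) + K_2e^(-4t)(1,0,0) + K_3e^(3t)(0,-2,-3).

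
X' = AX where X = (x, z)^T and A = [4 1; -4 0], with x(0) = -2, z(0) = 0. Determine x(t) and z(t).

Coefficient matrix A = [[4, 1], [-4, 0]].
Characteristic polynomial det(A - λI) = λ^2 - 4λ + 4 = 0.
Single eigenvalue λ = 2 with algebraic multiplicity 2.
Eigenvector v = (1,-2); generalized eigenvector w with (A-λI)w=v is (0,1).
General solution: e^(2t)[C_1·v + C_2·(t·v + w)].
Applying x(0)=-2, z(0)=0 gives C_1=-2, C_2=-4.

x(t) = -4te^(2t) - 2e^(2t), z(t) = 8te^(2t)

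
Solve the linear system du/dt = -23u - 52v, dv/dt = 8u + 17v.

u(t) = 3K_1e^(-3t)sin(4t) + 2K_1e^(-3t)cos(4t) + 2K_2e^(-3t)sin(4t) - 3K_2e^(-3t)cos(4t), v(t) = -K_1e^(-3t)sin(4t) - K_1e^(-3t)cos(4t) - K_2e^(-3t)sin(4t) + K_2e^(-3t)cos(4t)

Coefficient matrix A = [[-23, -52], [8, 17]].
Characteristic polynomial det(A - λI) = λ^2 + 6λ + 25 = 0.
Eigenvalues λ = -3 ± 4i (complex conjugate pair).
For λ=-3+4i: an eigenvector is (2,-1) - i(3,-1) = (2 - 3i, -1 + i).
A real fundamental pair from Re and Im of e^((-3+4i)t)v: X_1 = e^(-3t)(cos(4t)·(2,-1) + sin(4t)·(3,-1)), X_2 = e^(-3t)(sin(4t)·(2,-1) - cos(4t)·(3,-1)).
General solution: K_1X_1 + K_2X_2.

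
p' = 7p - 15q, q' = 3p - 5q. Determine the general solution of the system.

Coefficient matrix A = [[7, -15], [3, -5]].
Characteristic polynomial det(A - λI) = λ^2 - 2λ + 10 = 0.
Eigenvalues λ = 1 ± 3i (complex conjugate pair).
For λ=1+3i: an eigenvector is (1,0) - i(2,1) = (1 - 2i, 0 - i).
A real fundamental pair from Re and Im of e^((1+3i)t)v: X_1 = e^(t)(cos(3t)·(1,0) + sin(3t)·(2,1)), X_2 = e^(t)(sin(3t)·(1,0) - cos(3t)·(2,1)).
General solution: C_1X_1 + C_2X_2.

p(t) = 2C_1e^(t)sin(3t) + C_1e^(t)cos(3t) + C_2e^(t)sin(3t) - 2C_2e^(t)cos(3t), q(t) = C_1e^(t)sin(3t) - C_2e^(t)cos(3t)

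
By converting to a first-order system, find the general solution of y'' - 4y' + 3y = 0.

Let x_1 = y, x_2 = y'. Then x_1' = x_2 and x_2' = -3x_1 + 4x_2.
A = [[0,1],[-3,4]]; det(A-λI) = λ^2 - 4λ + 3.
Eigenvalues λ = 1, 3 with eigenvectors (1,1), (1,3).

y(t) = K_1e^(t) + K_2e^(3t)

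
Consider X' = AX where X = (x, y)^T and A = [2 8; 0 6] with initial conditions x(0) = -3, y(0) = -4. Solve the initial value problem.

x(t) = -8e^(6t) + 5e^(2t), y(t) = -4e^(6t)

Coefficient matrix A = [[2, 8], [0, 6]].
Characteristic polynomial det(A - λI) = λ^2 - 8λ + 12 = 0.
Eigenvalues λ = 6, 2.
For λ=6: (A-λI) row 1 is [-4, 8], so an eigenvector is (2, 1).
For λ=2: (A-λI) row 1 is [0, 8], so an eigenvector is (-1, 0).
General solution: K_1e^(6t)(2,1) + K_2e^(2t)(-1,0).
Applying x(0)=-3, y(0)=-4 gives K_1=-4, K_2=-5.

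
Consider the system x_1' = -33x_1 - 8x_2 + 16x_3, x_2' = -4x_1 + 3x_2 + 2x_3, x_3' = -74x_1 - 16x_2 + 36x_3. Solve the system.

Coefficient matrix A = [[-33, -8, 16], [-4, 3, 2], [-74, -16, 36]].
det(A - λI) = 0 gives eigenvalues λ = -1, 3, 4.
For λ=-1: eigenvector (1,0,2).
For λ=3: eigenvector (-2,1,-4).
For λ=4: eigenvector (0,2,1).
General solution: c_1e^(-t)(1,0,2) + c_2e^(3t)(-2,1,-4) + c_3e^(4t)(0,2,1).

x_1(t) = c_1e^(-t) - 2c_2e^(3t), x_2(t) = c_2e^(3t) + 2c_3e^(4t), x_3(t) = 2c_1e^(-t) - 4c_2e^(3t) + c_3e^(4t)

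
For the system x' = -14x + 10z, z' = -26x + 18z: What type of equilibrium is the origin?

unstable spiral

A = [[-14,10],[-26,18]]; det(A-λI) = λ^2 - 4λ + 8.
λ = 2 ± 2i: positive real part.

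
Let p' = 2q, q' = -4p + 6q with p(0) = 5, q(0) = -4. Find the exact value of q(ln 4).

A = [[0,2],[-4,6]]; eigenvalues λ = 4, 2.
Eigenvectors: (1,2) for λ=4, (-1,-1) for λ=2.
From the initial condition, c_1 = -9, c_2 = -14.
q(ln 4) = (-9)(4^4)(2) + (-14)(4^2)(-1) = -4384.

-4384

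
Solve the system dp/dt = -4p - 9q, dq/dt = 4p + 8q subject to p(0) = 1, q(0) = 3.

Coefficient matrix A = [[-4, -9], [4, 8]].
Characteristic polynomial det(A - λI) = λ^2 - 4λ + 4 = 0.
Single eigenvalue λ = 2 with algebraic multiplicity 2.
Eigenvector v = (3,-2); generalized eigenvector w with (A-λI)w=v is (1,-1).
General solution: e^(2t)[c_1·v + c_2·(t·v + w)].
Applying p(0)=1, q(0)=3 gives c_1=4, c_2=-11.

p(t) = -33te^(2t) + e^(2t), q(t) = 22te^(2t) + 3e^(2t)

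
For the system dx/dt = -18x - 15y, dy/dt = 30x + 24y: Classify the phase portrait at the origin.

A = [[-18,-15],[30,24]]; det(A-λI) = λ^2 - 6λ + 18.
λ = 3 ± 3i: positive real part.

unstable spiral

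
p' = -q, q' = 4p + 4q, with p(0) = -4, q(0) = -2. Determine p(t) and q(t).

Coefficient matrix A = [[0, -1], [4, 4]].
Characteristic polynomial det(A - λI) = λ^2 - 4λ + 4 = 0.
Single eigenvalue λ = 2 with algebraic multiplicity 2.
Eigenvector v = (1,-2); generalized eigenvector w with (A-λI)w=v is (-2,3).
General solution: e^(2t)[c_1·v + c_2·(t·v + w)].
Applying p(0)=-4, q(0)=-2 gives c_1=16, c_2=10.

p(t) = 10te^(2t) - 4e^(2t), q(t) = -20te^(2t) - 2e^(2t)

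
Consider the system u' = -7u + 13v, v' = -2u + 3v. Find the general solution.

u(t) = 2c_1e^(-2t)sin(t) - 3c_1e^(-2t)cos(t) - 3c_2e^(-2t)sin(t) - 2c_2e^(-2t)cos(t), v(t) = c_1e^(-2t)sin(t) - c_1e^(-2t)cos(t) - c_2e^(-2t)sin(t) - c_2e^(-2t)cos(t)

Coefficient matrix A = [[-7, 13], [-2, 3]].
Characteristic polynomial det(A - λI) = λ^2 + 4λ + 5 = 0.
Eigenvalues λ = -2 ± i (complex conjugate pair).
For λ=-2+i: an eigenvector is (-3,-1) - i(2,1) = (-3 - 2i, -1 - i).
A real fundamental pair from Re and Im of e^((-2+i)t)v: X_1 = e^(-2t)(cos(t)·(-3,-1) + sin(t)·(2,1)), X_2 = e^(-2t)(sin(t)·(-3,-1) - cos(t)·(2,1)).
General solution: c_1X_1 + c_2X_2.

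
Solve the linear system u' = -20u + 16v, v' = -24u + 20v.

u(t) = K_1e^(-4t) - 2K_2e^(4t), v(t) = K_1e^(-4t) - 3K_2e^(4t)

Coefficient matrix A = [[-20, 16], [-24, 20]].
Characteristic polynomial det(A - λI) = λ^2 - 16 = 0.
Eigenvalues λ = -4, 4.
For λ=-4: (A-λI) row 1 is [-16, 16], so an eigenvector is (1, 1).
For λ=4: (A-λI) row 1 is [-24, 16], so an eigenvector is (-2, -3).
General solution: K_1e^(-4t)(1,1) + K_2e^(4t)(-2,-3).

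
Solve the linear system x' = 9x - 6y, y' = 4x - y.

x(t) = c_1e^(3t) + 3c_2e^(5t), y(t) = c_1e^(3t) + 2c_2e^(5t)

Coefficient matrix A = [[9, -6], [4, -1]].
Characteristic polynomial det(A - λI) = λ^2 - 8λ + 15 = 0.
Eigenvalues λ = 3, 5.
For λ=3: (A-λI) row 1 is [6, -6], so an eigenvector is (1, 1).
For λ=5: (A-λI) row 1 is [4, -6], so an eigenvector is (3, 2).
General solution: c_1e^(3t)(1,1) + c_2e^(5t)(3,2).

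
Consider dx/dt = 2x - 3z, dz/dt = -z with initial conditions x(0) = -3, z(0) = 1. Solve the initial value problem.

Coefficient matrix A = [[2, -3], [0, -1]].
Characteristic polynomial det(A - λI) = λ^2 - λ - 2 = 0.
Eigenvalues λ = -1, 2.
For λ=-1: (A-λI) row 1 is [3, -3], so an eigenvector is (1, 1).
For λ=2: (A-λI) row 1 is [0, -3], so an eigenvector is (-1, 0).
General solution: K_1e^(-t)(1,1) + K_2e^(2t)(-1,0).
Applying x(0)=-3, z(0)=1 gives K_1=1, K_2=4.

x(t) = -4e^(2t) + e^(-t), z(t) = e^(-t)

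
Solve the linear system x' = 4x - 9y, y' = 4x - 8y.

x(t) = -3C_1e^(-2t) - 3C_2te^(-2t) - 2C_2e^(-2t), y(t) = -2C_1e^(-2t) - 2C_2te^(-2t) - C_2e^(-2t)

Coefficient matrix A = [[4, -9], [4, -8]].
Characteristic polynomial det(A - λI) = λ^2 + 4λ + 4 = 0.
Single eigenvalue λ = -2 with algebraic multiplicity 2.
Eigenvector v = (-3,-2); generalized eigenvector w with (A-λI)w=v is (-2,-1).
General solution: e^(-2t)[C_1·v + C_2·(t·v + w)].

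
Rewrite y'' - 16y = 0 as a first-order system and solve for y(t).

y(t) = c_1e^(-4t) + c_2e^(4t)

Let x_1 = y, x_2 = y'. Then x_1' = x_2 and x_2' = 16x_1.
A = [[0,1],[16,0]]; det(A-λI) = λ^2 - 16.
Eigenvalues λ = -4, 4 with eigenvectors (1,-4), (1,4).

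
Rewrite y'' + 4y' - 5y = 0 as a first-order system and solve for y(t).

y(t) = K_1e^(-5t) + K_2e^(t)

Let x_1 = y, x_2 = y'. Then x_1' = x_2 and x_2' = 5x_1 - 4x_2.
A = [[0,1],[5,-4]]; det(A-λI) = λ^2 + 4λ - 5.
Eigenvalues λ = -5, 1 with eigenvectors (1,-5), (1,1).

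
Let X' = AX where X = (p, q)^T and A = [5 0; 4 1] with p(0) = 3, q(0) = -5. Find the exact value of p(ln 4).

A = [[5,0],[4,1]]; eigenvalues λ = 1, 5.
Eigenvectors: (0,1) for λ=1, (-1,-1) for λ=5.
From the initial condition, c_1 = -8, c_2 = -3.
p(ln 4) = (-8)(4^1)(0) + (-3)(4^5)(-1) = 3072.

3072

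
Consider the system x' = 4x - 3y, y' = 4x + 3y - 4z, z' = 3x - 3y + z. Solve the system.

Coefficient matrix A = [[4, -3, 0], [4, 3, -4], [3, -3, 1]].
det(A - λI) = 0 gives eigenvalues λ = 4, 1, 3.
For λ=4: eigenvector (1,0,1).
For λ=1: eigenvector (2,2,3).
For λ=3: eigenvector (3,1,3).
General solution: C_1e^(4t)(1,0,1) + C_2e^(t)(2,2,3) + C_3e^(3t)(3,1,3).

x(t) = C_1e^(4t) + 2C_2e^(t) + 3C_3e^(3t), y(t) = 2C_2e^(t) + C_3e^(3t), z(t) = C_1e^(4t) + 3C_2e^(t) + 3C_3e^(3t)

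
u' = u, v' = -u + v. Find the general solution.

u(t) = -c_2e^(t), v(t) = c_1e^(t) + c_2te^(t) - 2c_2e^(t)

Coefficient matrix A = [[1, 0], [-1, 1]].
Characteristic polynomial det(A - λI) = λ^2 - 2λ + 1 = 0.
Single eigenvalue λ = 1 with algebraic multiplicity 2.
Eigenvector v = (0,1); generalized eigenvector w with (A-λI)w=v is (-1,-2).
General solution: e^(t)[c_1·v + c_2·(t·v + w)].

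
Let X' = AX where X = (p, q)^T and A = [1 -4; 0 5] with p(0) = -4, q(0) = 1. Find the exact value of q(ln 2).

A = [[1,-4],[0,5]]; eigenvalues λ = 1, 5.
Eigenvectors: (1,0) for λ=1, (1,-1) for λ=5.
From the initial condition, c_1 = -3, c_2 = -1.
q(ln 2) = (-3)(2^1)(0) + (-1)(2^5)(-1) = 32.

32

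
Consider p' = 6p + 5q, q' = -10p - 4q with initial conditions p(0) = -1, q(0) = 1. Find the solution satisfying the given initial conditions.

p(t) = -e^(t)cos(5t), q(t) = e^(t)sin(5t) + e^(t)cos(5t)

Coefficient matrix A = [[6, 5], [-10, -4]].
Characteristic polynomial det(A - λI) = λ^2 - 2λ + 26 = 0.
Eigenvalues λ = 1 ± 5i (complex conjugate pair).
For λ=1+5i: an eigenvector is (1,-1) - i(0,-1) = (1, -1 + i).
A real fundamental pair from Re and Im of e^((1+5i)t)v: X_1 = e^(t)(cos(5t)·(1,-1) + sin(5t)·(0,-1)), X_2 = e^(t)(sin(5t)·(1,-1) - cos(5t)·(0,-1)).
General solution: K_1X_1 + K_2X_2.
Applying p(0)=-1, q(0)=1 gives K_1=-1, K_2=0.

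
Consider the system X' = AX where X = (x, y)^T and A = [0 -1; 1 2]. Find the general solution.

Coefficient matrix A = [[0, -1], [1, 2]].
Characteristic polynomial det(A - λI) = λ^2 - 2λ + 1 = 0.
Single eigenvalue λ = 1 with algebraic multiplicity 2.
Eigenvector v = (-1,1); generalized eigenvector w with (A-λI)w=v is (1,0).
General solution: e^(t)[K_1·v + K_2·(t·v + w)].

x(t) = -K_1e^(t) - K_2te^(t) + K_2e^(t), y(t) = K_1e^(t) + K_2te^(t)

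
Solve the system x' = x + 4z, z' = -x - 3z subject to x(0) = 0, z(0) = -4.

Coefficient matrix A = [[1, 4], [-1, -3]].
Characteristic polynomial det(A - λI) = λ^2 + 2λ + 1 = 0.
Single eigenvalue λ = -1 with algebraic multiplicity 2.
Eigenvector v = (2,-1); generalized eigenvector w with (A-λI)w=v is (-1,1).
General solution: e^(-t)[K_1·v + K_2·(t·v + w)].
Applying x(0)=0, z(0)=-4 gives K_1=-4, K_2=-8.

x(t) = -16te^(-t), z(t) = 8te^(-t) - 4e^(-t)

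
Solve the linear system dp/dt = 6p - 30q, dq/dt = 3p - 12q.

Coefficient matrix A = [[6, -30], [3, -12]].
Characteristic polynomial det(A - λI) = λ^2 + 6λ + 18 = 0.
Eigenvalues λ = -3 ± 3i (complex conjugate pair).
For λ=-3+3i: an eigenvector is (1,0) - i(3,1) = (1 - 3i, 0 - i).
A real fundamental pair from Re and Im of e^((-3+3i)t)v: X_1 = e^(-3t)(cos(3t)·(1,0) + sin(3t)·(3,1)), X_2 = e^(-3t)(sin(3t)·(1,0) - cos(3t)·(3,1)).
General solution: C_1X_1 + C_2X_2.

p(t) = 3C_1e^(-3t)sin(3t) + C_1e^(-3t)cos(3t) + C_2e^(-3t)sin(3t) - 3C_2e^(-3t)cos(3t), q(t) = C_1e^(-3t)sin(3t) - C_2e^(-3t)cos(3t)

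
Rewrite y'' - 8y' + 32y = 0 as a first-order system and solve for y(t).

Let x_1 = y, x_2 = y'. Then x_1' = x_2 and x_2' = -32x_1 + 8x_2.
A = [[0,1],[-32,8]]; det(A-λI) = λ^2 - 8λ + 32.
Eigenvalues λ = 4 ± 4i.

y(t) = C_1e^(4t)cos(4t) + C_2e^(4t)sin(4t)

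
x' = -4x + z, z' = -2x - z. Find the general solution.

Coefficient matrix A = [[-4, 1], [-2, -1]].
Characteristic polynomial det(A - λI) = λ^2 + 5λ + 6 = 0.
Eigenvalues λ = -3, -2.
For λ=-3: (A-λI) row 1 is [-1, 1], so an eigenvector is (-1, -1).
For λ=-2: (A-λI) row 1 is [-2, 1], so an eigenvector is (1, 2).
General solution: c_1e^(-3t)(-1,-1) + c_2e^(-2t)(1,2).

x(t) = -c_1e^(-3t) + c_2e^(-2t), z(t) = -c_1e^(-3t) + 2c_2e^(-2t)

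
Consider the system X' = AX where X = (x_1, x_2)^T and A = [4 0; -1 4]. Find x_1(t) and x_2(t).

x_1(t) = -c_2e^(4t), x_2(t) = c_1e^(4t) + c_2te^(4t) + c_2e^(4t)

Coefficient matrix A = [[4, 0], [-1, 4]].
Characteristic polynomial det(A - λI) = λ^2 - 8λ + 16 = 0.
Single eigenvalue λ = 4 with algebraic multiplicity 2.
Eigenvector v = (0,1); generalized eigenvector w with (A-λI)w=v is (-1,1).
General solution: e^(4t)[c_1·v + c_2·(t·v + w)].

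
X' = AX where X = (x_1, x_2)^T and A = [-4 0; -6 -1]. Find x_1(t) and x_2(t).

Coefficient matrix A = [[-4, 0], [-6, -1]].
Characteristic polynomial det(A - λI) = λ^2 + 5λ + 4 = 0.
Eigenvalues λ = -4, -1.
For λ=-4: (A-λI) row 2 is [-6, 3], so an eigenvector is (1, 2).
For λ=-1: (A-λI) row 1 is [-3, 0], so an eigenvector is (0, -1).
General solution: c_1e^(-4t)(1,2) + c_2e^(-t)(0,-1).

x_1(t) = c_1e^(-4t), x_2(t) = 2c_1e^(-4t) - c_2e^(-t)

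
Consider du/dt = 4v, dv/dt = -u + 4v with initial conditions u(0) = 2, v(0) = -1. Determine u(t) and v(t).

u(t) = -8te^(2t) + 2e^(2t), v(t) = -4te^(2t) - e^(2t)

Coefficient matrix A = [[0, 4], [-1, 4]].
Characteristic polynomial det(A - λI) = λ^2 - 4λ + 4 = 0.
Single eigenvalue λ = 2 with algebraic multiplicity 2.
Eigenvector v = (2,1); generalized eigenvector w with (A-λI)w=v is (3,2).
General solution: e^(2t)[C_1·v + C_2·(t·v + w)].
Applying u(0)=2, v(0)=-1 gives C_1=7, C_2=-4.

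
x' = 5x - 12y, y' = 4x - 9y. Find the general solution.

Coefficient matrix A = [[5, -12], [4, -9]].
Characteristic polynomial det(A - λI) = λ^2 + 4λ + 3 = 0.
Eigenvalues λ = -3, -1.
For λ=-3: (A-λI) row 1 is [8, -12], so an eigenvector is (-3, -2).
For λ=-1: (A-λI) row 1 is [6, -12], so an eigenvector is (-2, -1).
General solution: K_1e^(-3t)(-3,-2) + K_2e^(-t)(-2,-1).

x(t) = -3K_1e^(-3t) - 2K_2e^(-t), y(t) = -2K_1e^(-3t) - K_2e^(-t)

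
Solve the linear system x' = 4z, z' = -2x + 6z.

x(t) = -C_1e^(4t) - 2C_2e^(2t), z(t) = -C_1e^(4t) - C_2e^(2t)

Coefficient matrix A = [[0, 4], [-2, 6]].
Characteristic polynomial det(A - λI) = λ^2 - 6λ + 8 = 0.
Eigenvalues λ = 4, 2.
For λ=4: (A-λI) row 1 is [-4, 4], so an eigenvector is (-1, -1).
For λ=2: (A-λI) row 1 is [-2, 4], so an eigenvector is (-2, -1).
General solution: C_1e^(4t)(-1,-1) + C_2e^(2t)(-2,-1).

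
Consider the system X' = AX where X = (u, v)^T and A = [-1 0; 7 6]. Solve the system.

Coefficient matrix A = [[-1, 0], [7, 6]].
Characteristic polynomial det(A - λI) = λ^2 - 5λ - 6 = 0.
Eigenvalues λ = 6, -1.
For λ=6: (A-λI) row 1 is [-7, 0], so an eigenvector is (0, -1).
For λ=-1: (A-λI) row 2 is [7, 7], so an eigenvector is (1, -1).
General solution: C_1e^(6t)(0,-1) + C_2e^(-t)(1,-1).

u(t) = C_2e^(-t), v(t) = -C_1e^(6t) - C_2e^(-t)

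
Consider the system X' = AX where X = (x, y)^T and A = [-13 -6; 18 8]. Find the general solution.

x(t) = 2C_1e^(-4t) - C_2e^(-t), y(t) = -3C_1e^(-4t) + 2C_2e^(-t)

Coefficient matrix A = [[-13, -6], [18, 8]].
Characteristic polynomial det(A - λI) = λ^2 + 5λ + 4 = 0.
Eigenvalues λ = -4, -1.
For λ=-4: (A-λI) row 1 is [-9, -6], so an eigenvector is (2, -3).
For λ=-1: (A-λI) row 1 is [-12, -6], so an eigenvector is (-1, 2).
General solution: C_1e^(-4t)(2,-3) + C_2e^(-t)(-1,2).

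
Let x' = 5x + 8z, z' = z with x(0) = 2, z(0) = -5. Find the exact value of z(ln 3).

A = [[5,8],[0,1]]; eigenvalues λ = 5, 1.
Eigenvectors: (-1,0) for λ=5, (-2,1) for λ=1.
From the initial condition, c_1 = 8, c_2 = -5.
z(ln 3) = (8)(3^5)(0) + (-5)(3^1)(1) = -15.

-15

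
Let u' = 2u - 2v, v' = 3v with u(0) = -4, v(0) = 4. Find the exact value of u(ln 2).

A = [[2,-2],[0,3]]; eigenvalues λ = 2, 3.
Eigenvectors: (-1,0) for λ=2, (2,-1) for λ=3.
From the initial condition, c_1 = -4, c_2 = -4.
u(ln 2) = (-4)(2^2)(-1) + (-4)(2^3)(2) = -48.

-48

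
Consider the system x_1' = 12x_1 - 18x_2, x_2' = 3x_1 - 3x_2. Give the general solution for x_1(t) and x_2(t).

Coefficient matrix A = [[12, -18], [3, -3]].
Characteristic polynomial det(A - λI) = λ^2 - 9λ + 18 = 0.
Eigenvalues λ = 6, 3.
For λ=6: (A-λI) row 1 is [6, -18], so an eigenvector is (3, 1).
For λ=3: (A-λI) row 1 is [9, -18], so an eigenvector is (-2, -1).
General solution: c_1e^(6t)(3,1) + c_2e^(3t)(-2,-1).

x_1(t) = 3c_1e^(6t) - 2c_2e^(3t), x_2(t) = c_1e^(6t) - c_2e^(3t)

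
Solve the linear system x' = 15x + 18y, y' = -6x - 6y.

Coefficient matrix A = [[15, 18], [-6, -6]].
Characteristic polynomial det(A - λI) = λ^2 - 9λ + 18 = 0.
Eigenvalues λ = 6, 3.
For λ=6: (A-λI) row 1 is [9, 18], so an eigenvector is (-2, 1).
For λ=3: (A-λI) row 1 is [12, 18], so an eigenvector is (3, -2).
General solution: C_1e^(6t)(-2,1) + C_2e^(3t)(3,-2).

x(t) = -2C_1e^(6t) + 3C_2e^(3t), y(t) = C_1e^(6t) - 2C_2e^(3t)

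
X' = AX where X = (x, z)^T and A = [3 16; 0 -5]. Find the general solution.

Coefficient matrix A = [[3, 16], [0, -5]].
Characteristic polynomial det(A - λI) = λ^2 + 2λ - 15 = 0.
Eigenvalues λ = -5, 3.
For λ=-5: (A-λI) row 1 is [8, 16], so an eigenvector is (-2, 1).
For λ=3: (A-λI) row 1 is [0, 16], so an eigenvector is (1, 0).
General solution: C_1e^(-5t)(-2,1) + C_2e^(3t)(1,0).

x(t) = -2C_1e^(-5t) + C_2e^(3t), z(t) = C_1e^(-5t)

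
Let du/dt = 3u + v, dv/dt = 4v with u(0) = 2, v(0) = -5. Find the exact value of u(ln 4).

-832

A = [[3,1],[0,4]]; eigenvalues λ = 4, 3.
Eigenvectors: (-1,-1) for λ=4, (1,0) for λ=3.
From the initial condition, c_1 = 5, c_2 = 7.
u(ln 4) = (5)(4^4)(-1) + (7)(4^3)(1) = -832.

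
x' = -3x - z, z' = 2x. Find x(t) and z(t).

x(t) = c_1e^(-t) + c_2e^(-2t), z(t) = -2c_1e^(-t) - c_2e^(-2t)

Coefficient matrix A = [[-3, -1], [2, 0]].
Characteristic polynomial det(A - λI) = λ^2 + 3λ + 2 = 0.
Eigenvalues λ = -1, -2.
For λ=-1: (A-λI) row 1 is [-2, -1], so an eigenvector is (1, -2).
For λ=-2: (A-λI) row 1 is [-1, -1], so an eigenvector is (1, -1).
General solution: c_1e^(-t)(1,-2) + c_2e^(-2t)(1,-1).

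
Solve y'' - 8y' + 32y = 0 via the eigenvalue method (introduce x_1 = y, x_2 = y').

Let x_1 = y, x_2 = y'. Then x_1' = x_2 and x_2' = -32x_1 + 8x_2.
A = [[0,1],[-32,8]]; det(A-λI) = λ^2 - 8λ + 32.
Eigenvalues λ = 4 ± 4i.

y(t) = C_1e^(4t)cos(4t) + C_2e^(4t)sin(4t)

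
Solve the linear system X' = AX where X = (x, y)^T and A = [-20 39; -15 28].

x(t) = 3c_1e^(4t)sin(3t) - 2c_1e^(4t)cos(3t) - 2c_2e^(4t)sin(3t) - 3c_2e^(4t)cos(3t), y(t) = 2c_1e^(4t)sin(3t) - c_1e^(4t)cos(3t) - c_2e^(4t)sin(3t) - 2c_2e^(4t)cos(3t)

Coefficient matrix A = [[-20, 39], [-15, 28]].
Characteristic polynomial det(A - λI) = λ^2 - 8λ + 25 = 0.
Eigenvalues λ = 4 ± 3i (complex conjugate pair).
For λ=4+3i: an eigenvector is (-2,-1) - i(3,2) = (-2 - 3i, -1 - 2i).
A real fundamental pair from Re and Im of e^((4+3i)t)v: X_1 = e^(4t)(cos(3t)·(-2,-1) + sin(3t)·(3,2)), X_2 = e^(4t)(sin(3t)·(-2,-1) - cos(3t)·(3,2)).
General solution: c_1X_1 + c_2X_2.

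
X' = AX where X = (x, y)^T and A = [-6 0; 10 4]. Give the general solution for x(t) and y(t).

x(t) = -c_1e^(-6t), y(t) = c_1e^(-6t) - c_2e^(4t)

Coefficient matrix A = [[-6, 0], [10, 4]].
Characteristic polynomial det(A - λI) = λ^2 + 2λ - 24 = 0.
Eigenvalues λ = -6, 4.
For λ=-6: (A-λI) row 2 is [10, 10], so an eigenvector is (-1, 1).
For λ=4: (A-λI) row 1 is [-10, 0], so an eigenvector is (0, -1).
General solution: c_1e^(-6t)(-1,1) + c_2e^(4t)(0,-1).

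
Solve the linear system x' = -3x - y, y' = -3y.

x(t) = c_1e^(-3t) + c_2te^(-3t) - c_2e^(-3t), y(t) = -c_2e^(-3t)

Coefficient matrix A = [[-3, -1], [0, -3]].
Characteristic polynomial det(A - λI) = λ^2 + 6λ + 9 = 0.
Single eigenvalue λ = -3 with algebraic multiplicity 2.
Eigenvector v = (1,0); generalized eigenvector w with (A-λI)w=v is (-1,-1).
General solution: e^(-3t)[c_1·v + c_2·(t·v + w)].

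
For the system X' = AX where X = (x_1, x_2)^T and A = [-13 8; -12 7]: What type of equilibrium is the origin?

A = [[-13,8],[-12,7]]; det(A-λI) = λ^2 + 6λ + 5.
λ = -1, -5: both negative.

stable node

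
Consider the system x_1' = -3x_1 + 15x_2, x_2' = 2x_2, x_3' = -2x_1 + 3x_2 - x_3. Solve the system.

Coefficient matrix A = [[-3, 15, 0], [0, 2, 0], [-2, 3, -1]].
det(A - λI) = 0 gives eigenvalues λ = -1, 2, -3.
For λ=-1: eigenvector (0,0,1).
For λ=2: eigenvector (3,1,-1).
For λ=-3: eigenvector (1,0,1).
General solution: K_1e^(-t)(0,0,1) + K_2e^(2t)(3,1,-1) + K_3e^(-3t)(1,0,1).

x_1(t) = 3K_2e^(2t) + K_3e^(-3t), x_2(t) = K_2e^(2t), x_3(t) = K_1e^(-t) - K_2e^(2t) + K_3e^(-3t)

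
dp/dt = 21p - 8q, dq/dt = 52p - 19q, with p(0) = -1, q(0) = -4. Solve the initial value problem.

p(t) = 3e^(t)sin(4t) - e^(t)cos(4t), q(t) = 7e^(t)sin(4t) - 4e^(t)cos(4t)

Coefficient matrix A = [[21, -8], [52, -19]].
Characteristic polynomial det(A - λI) = λ^2 - 2λ + 17 = 0.
Eigenvalues λ = 1 ± 4i (complex conjugate pair).
For λ=1+4i: an eigenvector is (-1,-3) - i(1,2) = (-1 - i, -3 - 2i).
A real fundamental pair from Re and Im of e^((1+4i)t)v: X_1 = e^(t)(cos(4t)·(-1,-3) + sin(4t)·(1,2)), X_2 = e^(t)(sin(4t)·(-1,-3) - cos(4t)·(1,2)).
General solution: C_1X_1 + C_2X_2.
Applying p(0)=-1, q(0)=-4 gives C_1=2, C_2=-1.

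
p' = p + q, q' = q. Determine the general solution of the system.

Coefficient matrix A = [[1, 1], [0, 1]].
Characteristic polynomial det(A - λI) = λ^2 - 2λ + 1 = 0.
Single eigenvalue λ = 1 with algebraic multiplicity 2.
Eigenvector v = (1,0); generalized eigenvector w with (A-λI)w=v is (-3,1).
General solution: e^(t)[C_1·v + C_2·(t·v + w)].

p(t) = C_1e^(t) + C_2te^(t) - 3C_2e^(t), q(t) = C_2e^(t)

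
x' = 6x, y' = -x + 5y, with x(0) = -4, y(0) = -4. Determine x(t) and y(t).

x(t) = -4e^(6t), y(t) = 4e^(6t) - 8e^(5t)

Coefficient matrix A = [[6, 0], [-1, 5]].
Characteristic polynomial det(A - λI) = λ^2 - 11λ + 30 = 0.
Eigenvalues λ = 5, 6.
For λ=5: (A-λI) row 1 is [1, 0], so an eigenvector is (0, 1).
For λ=6: (A-λI) row 2 is [-1, -1], so an eigenvector is (1, -1).
General solution: K_1e^(5t)(0,1) + K_2e^(6t)(1,-1).
Applying x(0)=-4, y(0)=-4 gives K_1=-8, K_2=-4.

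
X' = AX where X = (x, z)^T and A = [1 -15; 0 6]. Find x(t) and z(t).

Coefficient matrix A = [[1, -15], [0, 6]].
Characteristic polynomial det(A - λI) = λ^2 - 7λ + 6 = 0.
Eigenvalues λ = 1, 6.
For λ=1: (A-λI) row 1 is [0, -15], so an eigenvector is (1, 0).
For λ=6: (A-λI) row 1 is [-5, -15], so an eigenvector is (-3, 1).
General solution: K_1e^(t)(1,0) + K_2e^(6t)(-3,1).

x(t) = K_1e^(t) - 3K_2e^(6t), z(t) = K_2e^(6t)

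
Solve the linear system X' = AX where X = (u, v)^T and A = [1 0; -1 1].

Coefficient matrix A = [[1, 0], [-1, 1]].
Characteristic polynomial det(A - λI) = λ^2 - 2λ + 1 = 0.
Single eigenvalue λ = 1 with algebraic multiplicity 2.
Eigenvector v = (0,-1); generalized eigenvector w with (A-λI)w=v is (1,3).
General solution: e^(t)[K_1·v + K_2·(t·v + w)].

u(t) = K_2e^(t), v(t) = -K_1e^(t) - K_2te^(t) + 3K_2e^(t)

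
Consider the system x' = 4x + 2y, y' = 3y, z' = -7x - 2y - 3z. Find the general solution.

x(t) = K_1e^(4t) - 2K_2e^(3t), y(t) = K_2e^(3t), z(t) = -K_1e^(4t) + 2K_2e^(3t) + K_3e^(-3t)

Coefficient matrix A = [[4, 2, 0], [0, 3, 0], [-7, -2, -3]].
det(A - λI) = 0 gives eigenvalues λ = 4, 3, -3.
For λ=4: eigenvector (1,0,-1).
For λ=3: eigenvector (-2,1,2).
For λ=-3: eigenvector (0,0,1).
General solution: K_1e^(4t)(1,0,-1) + K_2e^(3t)(-2,1,2) + K_3e^(-3t)(0,0,1).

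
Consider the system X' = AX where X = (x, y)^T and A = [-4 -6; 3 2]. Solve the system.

Coefficient matrix A = [[-4, -6], [3, 2]].
Characteristic polynomial det(A - λI) = λ^2 + 2λ + 10 = 0.
Eigenvalues λ = -1 ± 3i (complex conjugate pair).
For λ=-1+3i: an eigenvector is (1,0) - i(-1,1) = (1 + i, 0 - i).
A real fundamental pair from Re and Im of e^((-1+3i)t)v: X_1 = e^(-t)(cos(3t)·(1,0) + sin(3t)·(-1,1)), X_2 = e^(-t)(sin(3t)·(1,0) - cos(3t)·(-1,1)).
General solution: K_1X_1 + K_2X_2.

x(t) = -K_1e^(-t)sin(3t) + K_1e^(-t)cos(3t) + K_2e^(-t)sin(3t) + K_2e^(-t)cos(3t), y(t) = K_1e^(-t)sin(3t) - K_2e^(-t)cos(3t)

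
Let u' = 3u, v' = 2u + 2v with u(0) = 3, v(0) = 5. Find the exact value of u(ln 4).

A = [[3,0],[2,2]]; eigenvalues λ = 3, 2.
Eigenvectors: (-1,-2) for λ=3, (0,-1) for λ=2.
From the initial condition, c_1 = -3, c_2 = 1.
u(ln 4) = (-3)(4^3)(-1) + (1)(4^2)(0) = 192.

192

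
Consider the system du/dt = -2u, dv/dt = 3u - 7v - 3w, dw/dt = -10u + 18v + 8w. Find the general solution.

Coefficient matrix A = [[-2, 0, 0], [3, -7, -3], [-10, 18, 8]].
det(A - λI) = 0 gives eigenvalues λ = -2, 2, -1.
For λ=-2: eigenvector (1,0,1).
For λ=2: eigenvector (0,-1,3).
For λ=-1: eigenvector (0,1,-2).
General solution: c_1e^(-2t)(1,0,1) + c_2e^(2t)(0,-1,3) + c_3e^(-t)(0,1,-2).

u(t) = c_1e^(-2t), v(t) = -c_2e^(2t) + c_3e^(-t), w(t) = c_1e^(-2t) + 3c_2e^(2t) - 2c_3e^(-t)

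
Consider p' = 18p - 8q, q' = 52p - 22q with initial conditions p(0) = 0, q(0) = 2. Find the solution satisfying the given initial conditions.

p(t) = -4e^(-2t)sin(4t), q(t) = -10e^(-2t)sin(4t) + 2e^(-2t)cos(4t)

Coefficient matrix A = [[18, -8], [52, -22]].
Characteristic polynomial det(A - λI) = λ^2 + 4λ + 20 = 0.
Eigenvalues λ = -2 ± 4i (complex conjugate pair).
For λ=-2+4i: an eigenvector is (-1,-2) - i(-1,-3) = (-1 + i, -2 + 3i).
A real fundamental pair from Re and Im of e^((-2+4i)t)v: X_1 = e^(-2t)(cos(4t)·(-1,-2) + sin(4t)·(-1,-3)), X_2 = e^(-2t)(sin(4t)·(-1,-2) - cos(4t)·(-1,-3)).
General solution: K_1X_1 + K_2X_2.
Applying p(0)=0, q(0)=2 gives K_1=2, K_2=2.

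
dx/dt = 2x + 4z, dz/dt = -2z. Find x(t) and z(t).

x(t) = -C_1e^(-2t) - C_2e^(2t), z(t) = C_1e^(-2t)

Coefficient matrix A = [[2, 4], [0, -2]].
Characteristic polynomial det(A - λI) = λ^2 - 4 = 0.
Eigenvalues λ = -2, 2.
For λ=-2: (A-λI) row 1 is [4, 4], so an eigenvector is (-1, 1).
For λ=2: (A-λI) row 1 is [0, 4], so an eigenvector is (-1, 0).
General solution: C_1e^(-2t)(-1,1) + C_2e^(2t)(-1,0).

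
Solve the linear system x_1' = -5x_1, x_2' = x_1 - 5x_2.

x_1(t) = -K_2e^(-5t), x_2(t) = -K_1e^(-5t) - K_2te^(-5t) - 3K_2e^(-5t)

Coefficient matrix A = [[-5, 0], [1, -5]].
Characteristic polynomial det(A - λI) = λ^2 + 10λ + 25 = 0.
Single eigenvalue λ = -5 with algebraic multiplicity 2.
Eigenvector v = (0,-1); generalized eigenvector w with (A-λI)w=v is (-1,-3).
General solution: e^(-5t)[K_1·v + K_2·(t·v + w)].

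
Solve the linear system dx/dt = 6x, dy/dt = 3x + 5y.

Coefficient matrix A = [[6, 0], [3, 5]].
Characteristic polynomial det(A - λI) = λ^2 - 11λ + 30 = 0.
Eigenvalues λ = 6, 5.
For λ=6: (A-λI) row 2 is [3, -1], so an eigenvector is (-1, -3).
For λ=5: (A-λI) row 1 is [1, 0], so an eigenvector is (0, 1).
General solution: c_1e^(6t)(-1,-3) + c_2e^(5t)(0,1).

x(t) = -c_1e^(6t), y(t) = -3c_1e^(6t) + c_2e^(5t)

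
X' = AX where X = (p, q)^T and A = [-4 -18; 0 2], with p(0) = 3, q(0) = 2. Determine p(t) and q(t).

Coefficient matrix A = [[-4, -18], [0, 2]].
Characteristic polynomial det(A - λI) = λ^2 + 2λ - 8 = 0.
Eigenvalues λ = 2, -4.
For λ=2: (A-λI) row 1 is [-6, -18], so an eigenvector is (3, -1).
For λ=-4: (A-λI) row 1 is [0, -18], so an eigenvector is (-1, 0).
General solution: C_1e^(2t)(3,-1) + C_2e^(-4t)(-1,0).
Applying p(0)=3, q(0)=2 gives C_1=-2, C_2=-9.

p(t) = -6e^(2t) + 9e^(-4t), q(t) = 2e^(2t)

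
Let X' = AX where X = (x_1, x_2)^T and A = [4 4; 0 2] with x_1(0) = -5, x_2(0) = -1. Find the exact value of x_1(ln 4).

A = [[4,4],[0,2]]; eigenvalues λ = 2, 4.
Eigenvectors: (-2,1) for λ=2, (-1,0) for λ=4.
From the initial condition, c_1 = -1, c_2 = 7.
x_1(ln 4) = (-1)(4^2)(-2) + (7)(4^4)(-1) = -1760.

-1760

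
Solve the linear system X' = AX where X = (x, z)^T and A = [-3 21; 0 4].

x(t) = 3c_1e^(4t) + c_2e^(-3t), z(t) = c_1e^(4t)

Coefficient matrix A = [[-3, 21], [0, 4]].
Characteristic polynomial det(A - λI) = λ^2 - λ - 12 = 0.
Eigenvalues λ = 4, -3.
For λ=4: (A-λI) row 1 is [-7, 21], so an eigenvector is (3, 1).
For λ=-3: (A-λI) row 1 is [0, 21], so an eigenvector is (1, 0).
General solution: c_1e^(4t)(3,1) + c_2e^(-3t)(1,0).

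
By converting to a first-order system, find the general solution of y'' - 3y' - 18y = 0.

y(t) = c_1e^(-3t) + c_2e^(6t)

Let x_1 = y, x_2 = y'. Then x_1' = x_2 and x_2' = 18x_1 + 3x_2.
A = [[0,1],[18,3]]; det(A-λI) = λ^2 - 3λ - 18.
Eigenvalues λ = -3, 6 with eigenvectors (1,-3), (1,6).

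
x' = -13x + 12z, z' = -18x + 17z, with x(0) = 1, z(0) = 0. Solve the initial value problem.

x(t) = -2e^(5t) + 3e^(-t), z(t) = -3e^(5t) + 3e^(-t)

Coefficient matrix A = [[-13, 12], [-18, 17]].
Characteristic polynomial det(A - λI) = λ^2 - 4λ - 5 = 0.
Eigenvalues λ = -1, 5.
For λ=-1: (A-λI) row 1 is [-12, 12], so an eigenvector is (1, 1).
For λ=5: (A-λI) row 1 is [-18, 12], so an eigenvector is (-2, -3).
General solution: K_1e^(-t)(1,1) + K_2e^(5t)(-2,-3).
Applying x(0)=1, z(0)=0 gives K_1=3, K_2=1.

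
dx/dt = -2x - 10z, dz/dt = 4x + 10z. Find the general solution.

x(t) = -c_1e^(4t)sin(2t) + 2c_1e^(4t)cos(2t) + 2c_2e^(4t)sin(2t) + c_2e^(4t)cos(2t), z(t) = c_1e^(4t)sin(2t) - c_1e^(4t)cos(2t) - c_2e^(4t)sin(2t) - c_2e^(4t)cos(2t)

Coefficient matrix A = [[-2, -10], [4, 10]].
Characteristic polynomial det(A - λI) = λ^2 - 8λ + 20 = 0.
Eigenvalues λ = 4 ± 2i (complex conjugate pair).
For λ=4+2i: an eigenvector is (2,-1) - i(-1,1) = (2 + i, -1 - i).
A real fundamental pair from Re and Im of e^((4+2i)t)v: X_1 = e^(4t)(cos(2t)·(2,-1) + sin(2t)·(-1,1)), X_2 = e^(4t)(sin(2t)·(2,-1) - cos(2t)·(-1,1)).
General solution: c_1X_1 + c_2X_2.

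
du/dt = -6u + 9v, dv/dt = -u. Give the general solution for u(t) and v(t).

u(t) = 3C_1e^(-3t) + 3C_2te^(-3t) + 2C_2e^(-3t), v(t) = C_1e^(-3t) + C_2te^(-3t) + C_2e^(-3t)

Coefficient matrix A = [[-6, 9], [-1, 0]].
Characteristic polynomial det(A - λI) = λ^2 + 6λ + 9 = 0.
Single eigenvalue λ = -3 with algebraic multiplicity 2.
Eigenvector v = (3,1); generalized eigenvector w with (A-λI)w=v is (2,1).
General solution: e^(-3t)[C_1·v + C_2·(t·v + w)].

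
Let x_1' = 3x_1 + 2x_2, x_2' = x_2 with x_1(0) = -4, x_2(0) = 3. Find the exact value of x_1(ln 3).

A = [[3,2],[0,1]]; eigenvalues λ = 1, 3.
Eigenvectors: (1,-1) for λ=1, (1,0) for λ=3.
From the initial condition, c_1 = -3, c_2 = -1.
x_1(ln 3) = (-3)(3^1)(1) + (-1)(3^3)(1) = -36.

-36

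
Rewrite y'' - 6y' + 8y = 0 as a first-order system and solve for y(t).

y(t) = K_1e^(4t) + K_2e^(2t)

Let x_1 = y, x_2 = y'. Then x_1' = x_2 and x_2' = -8x_1 + 6x_2.
A = [[0,1],[-8,6]]; det(A-λI) = λ^2 - 6λ + 8.
Eigenvalues λ = 4, 2 with eigenvectors (1,4), (1,2).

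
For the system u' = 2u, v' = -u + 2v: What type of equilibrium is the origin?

unstable improper node

A = [[2,0],[-1,2]]; det(A-λI) = λ^2 - 4λ + 4.
repeated λ = 2 with a single eigenvector.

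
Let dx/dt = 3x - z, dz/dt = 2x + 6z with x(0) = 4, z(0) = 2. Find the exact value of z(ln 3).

A = [[3,-1],[2,6]]; eigenvalues λ = 5, 4.
Eigenvectors: (-1,2) for λ=5, (-1,1) for λ=4.
From the initial condition, c_1 = 6, c_2 = -10.
z(ln 3) = (6)(3^5)(2) + (-10)(3^4)(1) = 2106.

2106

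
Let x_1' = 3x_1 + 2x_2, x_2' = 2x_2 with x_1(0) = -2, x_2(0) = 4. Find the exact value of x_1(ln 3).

90

A = [[3,2],[0,2]]; eigenvalues λ = 2, 3.
Eigenvectors: (2,-1) for λ=2, (-1,0) for λ=3.
From the initial condition, c_1 = -4, c_2 = -6.
x_1(ln 3) = (-4)(3^2)(2) + (-6)(3^3)(-1) = 90.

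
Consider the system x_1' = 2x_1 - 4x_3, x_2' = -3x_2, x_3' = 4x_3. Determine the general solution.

Coefficient matrix A = [[2, 0, -4], [0, -3, 0], [0, 0, 4]].
det(A - λI) = 0 gives eigenvalues λ = 2, -3, 4.
For λ=2: eigenvector (1,0,0).
For λ=-3: eigenvector (0,1,0).
For λ=4: eigenvector (-2,0,1).
General solution: c_1e^(2t)(1,0,0) + c_2e^(-3t)(0,1,0) + c_3e^(4t)(-2,0,1).

x_1(t) = c_1e^(2t) - 2c_3e^(4t), x_2(t) = c_2e^(-3t), x_3(t) = c_3e^(4t)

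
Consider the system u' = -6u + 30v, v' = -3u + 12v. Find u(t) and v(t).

Coefficient matrix A = [[-6, 30], [-3, 12]].
Characteristic polynomial det(A - λI) = λ^2 - 6λ + 18 = 0.
Eigenvalues λ = 3 ± 3i (complex conjugate pair).
For λ=3+3i: an eigenvector is (1,0) - i(-3,-1) = (1 + 3i, 0 + i).
A real fundamental pair from Re and Im of e^((3+3i)t)v: X_1 = e^(3t)(cos(3t)·(1,0) + sin(3t)·(-3,-1)), X_2 = e^(3t)(sin(3t)·(1,0) - cos(3t)·(-3,-1)).
General solution: c_1X_1 + c_2X_2.

u(t) = -3c_1e^(3t)sin(3t) + c_1e^(3t)cos(3t) + c_2e^(3t)sin(3t) + 3c_2e^(3t)cos(3t), v(t) = -c_1e^(3t)sin(3t) + c_2e^(3t)cos(3t)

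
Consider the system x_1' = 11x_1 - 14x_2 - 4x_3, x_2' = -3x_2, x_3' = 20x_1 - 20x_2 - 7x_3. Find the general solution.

x_1(t) = K_1e^(3t) + 2K_2e^(t) + K_3e^(-3t), x_2(t) = K_3e^(-3t), x_3(t) = 2K_1e^(3t) + 5K_2e^(t)

Coefficient matrix A = [[11, -14, -4], [0, -3, 0], [20, -20, -7]].
det(A - λI) = 0 gives eigenvalues λ = 3, 1, -3.
For λ=3: eigenvector (1,0,2).
For λ=1: eigenvector (2,0,5).
For λ=-3: eigenvector (1,1,0).
General solution: K_1e^(3t)(1,0,2) + K_2e^(t)(2,0,5) + K_3e^(-3t)(1,1,0).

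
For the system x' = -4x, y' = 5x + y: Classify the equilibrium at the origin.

saddle

A = [[-4,0],[5,1]]; det(A-λI) = λ^2 + 3λ - 4.
λ = 1, -4: opposite signs.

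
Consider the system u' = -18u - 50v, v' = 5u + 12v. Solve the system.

Coefficient matrix A = [[-18, -50], [5, 12]].
Characteristic polynomial det(A - λI) = λ^2 + 6λ + 34 = 0.
Eigenvalues λ = -3 ± 5i (complex conjugate pair).
For λ=-3+5i: an eigenvector is (-3,1) - i(-1,0) = (-3 + i, 1).
A real fundamental pair from Re and Im of e^((-3+5i)t)v: X_1 = e^(-3t)(cos(5t)·(-3,1) + sin(5t)·(-1,0)), X_2 = e^(-3t)(sin(5t)·(-3,1) - cos(5t)·(-1,0)).
General solution: C_1X_1 + C_2X_2.

u(t) = -C_1e^(-3t)sin(5t) - 3C_1e^(-3t)cos(5t) - 3C_2e^(-3t)sin(5t) + C_2e^(-3t)cos(5t), v(t) = C_1e^(-3t)cos(5t) + C_2e^(-3t)sin(5t)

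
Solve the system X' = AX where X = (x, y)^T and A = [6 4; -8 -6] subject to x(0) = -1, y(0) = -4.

Coefficient matrix A = [[6, 4], [-8, -6]].
Characteristic polynomial det(A - λI) = λ^2 - 4 = 0.
Eigenvalues λ = 2, -2.
For λ=2: (A-λI) row 1 is [4, 4], so an eigenvector is (1, -1).
For λ=-2: (A-λI) row 1 is [8, 4], so an eigenvector is (1, -2).
General solution: C_1e^(2t)(1,-1) + C_2e^(-2t)(1,-2).
Applying x(0)=-1, y(0)=-4 gives C_1=-6, C_2=5.

x(t) = -6e^(2t) + 5e^(-2t), y(t) = 6e^(2t) - 10e^(-2t)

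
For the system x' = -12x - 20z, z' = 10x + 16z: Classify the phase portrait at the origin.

unstable spiral

A = [[-12,-20],[10,16]]; det(A-λI) = λ^2 - 4λ + 8.
λ = 2 ± 2i: positive real part.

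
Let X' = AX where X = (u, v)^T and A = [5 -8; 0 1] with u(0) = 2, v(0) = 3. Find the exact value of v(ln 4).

A = [[5,-8],[0,1]]; eigenvalues λ = 5, 1.
Eigenvectors: (1,0) for λ=5, (2,1) for λ=1.
From the initial condition, c_1 = -4, c_2 = 3.
v(ln 4) = (-4)(4^5)(0) + (3)(4^1)(1) = 12.

12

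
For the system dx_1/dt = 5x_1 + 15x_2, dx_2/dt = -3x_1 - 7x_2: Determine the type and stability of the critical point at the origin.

A = [[5,15],[-3,-7]]; det(A-λI) = λ^2 + 2λ + 10.
λ = -1 ± 3i: negative real part.

stable spiral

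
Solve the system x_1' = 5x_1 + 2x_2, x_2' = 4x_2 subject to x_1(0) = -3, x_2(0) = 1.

x_1(t) = -e^(5t) - 2e^(4t), x_2(t) = e^(4t)

Coefficient matrix A = [[5, 2], [0, 4]].
Characteristic polynomial det(A - λI) = λ^2 - 9λ + 20 = 0.
Eigenvalues λ = 4, 5.
For λ=4: (A-λI) row 1 is [1, 2], so an eigenvector is (2, -1).
For λ=5: (A-λI) row 1 is [0, 2], so an eigenvector is (1, 0).
General solution: c_1e^(4t)(2,-1) + c_2e^(5t)(1,0).
Applying x_1(0)=-3, x_2(0)=1 gives c_1=-1, c_2=-1.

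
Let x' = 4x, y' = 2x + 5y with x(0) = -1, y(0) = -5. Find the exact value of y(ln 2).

-192

A = [[4,0],[2,5]]; eigenvalues λ = 4, 5.
Eigenvectors: (1,-2) for λ=4, (0,-1) for λ=5.
From the initial condition, c_1 = -1, c_2 = 7.
y(ln 2) = (-1)(2^4)(-2) + (7)(2^5)(-1) = -192.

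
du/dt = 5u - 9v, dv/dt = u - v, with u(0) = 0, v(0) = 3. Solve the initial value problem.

Coefficient matrix A = [[5, -9], [1, -1]].
Characteristic polynomial det(A - λI) = λ^2 - 4λ + 4 = 0.
Single eigenvalue λ = 2 with algebraic multiplicity 2.
Eigenvector v = (3,1); generalized eigenvector w with (A-λI)w=v is (1,0).
General solution: e^(2t)[C_1·v + C_2·(t·v + w)].
Applying u(0)=0, v(0)=3 gives C_1=3, C_2=-9.

u(t) = -27te^(2t), v(t) = -9te^(2t) + 3e^(2t)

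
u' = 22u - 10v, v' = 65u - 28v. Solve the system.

u(t) = K_1e^(-3t)sin(5t) + K_1e^(-3t)cos(5t) + K_2e^(-3t)sin(5t) - K_2e^(-3t)cos(5t), v(t) = 3K_1e^(-3t)sin(5t) + 2K_1e^(-3t)cos(5t) + 2K_2e^(-3t)sin(5t) - 3K_2e^(-3t)cos(5t)

Coefficient matrix A = [[22, -10], [65, -28]].
Characteristic polynomial det(A - λI) = λ^2 + 6λ + 34 = 0.
Eigenvalues λ = -3 ± 5i (complex conjugate pair).
For λ=-3+5i: an eigenvector is (1,2) - i(1,3) = (1 - i, 2 - 3i).
A real fundamental pair from Re and Im of e^((-3+5i)t)v: X_1 = e^(-3t)(cos(5t)·(1,2) + sin(5t)·(1,3)), X_2 = e^(-3t)(sin(5t)·(1,2) - cos(5t)·(1,3)).
General solution: K_1X_1 + K_2X_2.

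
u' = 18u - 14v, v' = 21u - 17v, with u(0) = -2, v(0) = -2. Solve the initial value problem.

u(t) = -2e^(4t), v(t) = -2e^(4t)

Coefficient matrix A = [[18, -14], [21, -17]].
Characteristic polynomial det(A - λI) = λ^2 - λ - 12 = 0.
Eigenvalues λ = -3, 4.
For λ=-3: (A-λI) row 1 is [21, -14], so an eigenvector is (-2, -3).
For λ=4: (A-λI) row 1 is [14, -14], so an eigenvector is (-1, -1).
General solution: K_1e^(-3t)(-2,-3) + K_2e^(4t)(-1,-1).
Applying u(0)=-2, v(0)=-2 gives K_1=0, K_2=2.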